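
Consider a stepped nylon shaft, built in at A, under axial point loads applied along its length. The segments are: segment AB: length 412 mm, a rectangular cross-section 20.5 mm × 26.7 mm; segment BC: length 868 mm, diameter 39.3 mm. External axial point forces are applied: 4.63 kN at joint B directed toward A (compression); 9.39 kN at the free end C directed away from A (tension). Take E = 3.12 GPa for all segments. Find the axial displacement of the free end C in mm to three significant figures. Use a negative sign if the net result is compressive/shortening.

3.30 mm

Internal axial forces (sectioning from the free end, tension +): N_BC = 9.39 kN, N_AB = 4.76 kN.
A_AB = 547.4 mm².
A_BC = 1213 mm².
δ_AB = 4760·412/(547.4·3120) = 1.148 mm
δ_BC = 9390·868/(1213·3120) = 2.154 mm
δ = Σδ_i = 3.302 mm.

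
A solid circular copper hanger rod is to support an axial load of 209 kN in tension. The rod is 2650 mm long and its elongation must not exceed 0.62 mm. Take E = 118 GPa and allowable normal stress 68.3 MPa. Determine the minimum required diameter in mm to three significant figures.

98.2 mm

Required area A ≥ P/σ_allow = 209000/68.3 = 3060 mm².
For a solid circular section, d ≥ √(4A/π) = 62.42 mm.
Elongation limit: A ≥ PL/(Eδ_allow) = 209000·2650/(118000·0.62) = 7570 mm² ⇒ d ≥ 98.18 mm.
The elongation limit governs.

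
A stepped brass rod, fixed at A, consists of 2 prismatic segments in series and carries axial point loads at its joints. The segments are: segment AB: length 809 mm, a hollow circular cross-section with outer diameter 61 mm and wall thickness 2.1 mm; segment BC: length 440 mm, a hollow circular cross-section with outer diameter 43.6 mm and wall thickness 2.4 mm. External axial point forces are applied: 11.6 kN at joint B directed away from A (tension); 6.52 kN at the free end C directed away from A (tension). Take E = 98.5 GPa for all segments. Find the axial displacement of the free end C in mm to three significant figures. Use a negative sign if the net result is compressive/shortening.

Internal axial forces (sectioning from the free end, tension +): N_BC = 6.52 kN, N_AB = 18.12 kN.
A_AB = 388.6 mm².
A_BC = 310.6 mm².
δ_AB = 18120·809/(388.6·98500) = 0.383 mm
δ_BC = 6520·440/(310.6·98500) = 0.09376 mm
δ = Σδ_i = 0.4767 mm.

0.477 mm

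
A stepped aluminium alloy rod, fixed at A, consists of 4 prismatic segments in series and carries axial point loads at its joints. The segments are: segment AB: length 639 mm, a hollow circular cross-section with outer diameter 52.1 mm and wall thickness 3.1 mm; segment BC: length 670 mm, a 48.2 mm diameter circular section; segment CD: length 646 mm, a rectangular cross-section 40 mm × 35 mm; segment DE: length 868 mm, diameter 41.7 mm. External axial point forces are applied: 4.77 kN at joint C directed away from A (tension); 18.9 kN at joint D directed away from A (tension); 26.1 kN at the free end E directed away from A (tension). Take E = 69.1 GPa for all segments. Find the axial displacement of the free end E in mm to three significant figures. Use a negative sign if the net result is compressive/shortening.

1.77 mm

Internal axial forces (sectioning from the free end, tension +): N_DE = 26.1 kN, N_CD = 45 kN, N_BC = 49.77 kN, N_AB = 49.77 kN.
A_AB = 477.2 mm².
A_BC = 1825 mm².
A_CD = 1400 mm².
A_DE = 1366 mm².
δ_AB = 49770·639/(477.2·69100) = 0.9645 mm
δ_BC = 49770·670/(1825·69100) = 0.2645 mm
δ_CD = 45000·646/(1400·69100) = 0.3005 mm
δ_DE = 26100·868/(1366·69100) = 0.2401 mm
δ = Σδ_i = 1.769 mm.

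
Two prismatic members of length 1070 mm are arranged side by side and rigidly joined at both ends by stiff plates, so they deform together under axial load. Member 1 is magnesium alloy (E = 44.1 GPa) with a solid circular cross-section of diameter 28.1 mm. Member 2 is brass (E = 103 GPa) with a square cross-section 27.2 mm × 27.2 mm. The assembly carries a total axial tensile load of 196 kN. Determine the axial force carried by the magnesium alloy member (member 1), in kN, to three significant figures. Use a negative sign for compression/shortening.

51.8 kN

A_1 = 620.2 mm².
A_2 = 739.8 mm².
Equal strain + equilibrium ⇒ each member carries load in proportion to AE: A₁E₁ = 27350000 N, A₂E₂ = 76200000 N, ΣAE = 103600000 N.
F₁ = P·A₁E₁/ΣAE = 196000·27350000/103600000 = 51770 N.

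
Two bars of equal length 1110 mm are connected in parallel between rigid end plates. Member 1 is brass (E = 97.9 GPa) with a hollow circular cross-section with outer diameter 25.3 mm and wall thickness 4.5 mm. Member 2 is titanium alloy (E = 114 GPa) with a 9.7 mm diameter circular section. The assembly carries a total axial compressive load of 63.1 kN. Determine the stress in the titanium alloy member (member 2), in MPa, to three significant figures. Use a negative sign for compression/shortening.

-193 MPa

A_1 = 294.1 mm².
A_2 = 73.9 mm².
Equal strain + equilibrium ⇒ each member carries load in proportion to AE: A₁E₁ = 28790000 N, A₂E₂ = 8424000 N, ΣAE = 37210000 N.
σ₂ = P·E₂/ΣAE = -63100·114000/37210000 = -193.3 MPa.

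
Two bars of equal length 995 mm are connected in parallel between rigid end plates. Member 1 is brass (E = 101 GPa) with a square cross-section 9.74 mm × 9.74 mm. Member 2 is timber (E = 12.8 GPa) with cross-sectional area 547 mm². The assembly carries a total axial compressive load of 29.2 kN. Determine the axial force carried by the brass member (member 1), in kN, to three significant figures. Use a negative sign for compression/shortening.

-16.9 kN

A_1 = 94.87 mm².
Equal strain + equilibrium ⇒ each member carries load in proportion to AE: A₁E₁ = 9582000 N, A₂E₂ = 7002000 N, ΣAE = 16580000 N.
F₁ = P·A₁E₁/ΣAE = -29200·9582000/16580000 = -16870 N.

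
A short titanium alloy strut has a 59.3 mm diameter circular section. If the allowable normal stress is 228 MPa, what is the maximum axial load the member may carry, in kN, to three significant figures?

A = 2762 mm².
P_max = σ_allow · A = 228 · 2762 = 629700 N = 629.7 kN.

630 kN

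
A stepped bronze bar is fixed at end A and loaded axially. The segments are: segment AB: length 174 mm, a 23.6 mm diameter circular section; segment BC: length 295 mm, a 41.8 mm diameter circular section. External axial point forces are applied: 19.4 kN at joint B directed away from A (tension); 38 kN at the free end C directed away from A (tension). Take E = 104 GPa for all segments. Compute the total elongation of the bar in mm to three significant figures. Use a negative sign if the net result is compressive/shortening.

Internal axial forces (sectioning from the free end, tension +): N_BC = 38 kN, N_AB = 57.4 kN.
A_AB = 437.4 mm².
A_BC = 1372 mm².
δ_AB = 57400·174/(437.4·104000) = 0.2195 mm
δ_BC = 38000·295/(1372·104000) = 0.07855 mm
δ = Σδ_i = 0.2981 mm.

0.298 mm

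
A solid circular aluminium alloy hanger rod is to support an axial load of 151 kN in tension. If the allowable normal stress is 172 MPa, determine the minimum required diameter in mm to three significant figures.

33.4 mm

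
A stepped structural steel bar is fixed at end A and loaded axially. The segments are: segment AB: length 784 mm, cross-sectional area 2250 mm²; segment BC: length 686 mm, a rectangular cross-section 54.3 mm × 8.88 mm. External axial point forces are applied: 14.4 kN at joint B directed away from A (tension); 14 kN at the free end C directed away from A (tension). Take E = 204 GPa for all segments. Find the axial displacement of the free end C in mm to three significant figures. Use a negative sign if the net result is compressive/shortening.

0.146 mm

Internal axial forces (sectioning from the free end, tension +): N_BC = 14 kN, N_AB = 28.4 kN.
A_BC = 482.2 mm².
δ_AB = 28400·784/(2250·204000) = 0.04851 mm
δ_BC = 14000·686/(482.2·204000) = 0.09764 mm
δ = Σδ_i = 0.1461 mm.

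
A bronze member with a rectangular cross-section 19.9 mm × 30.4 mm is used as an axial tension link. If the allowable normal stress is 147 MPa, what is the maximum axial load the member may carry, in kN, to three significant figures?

88.9 kN

A = 605 mm².
P_max = σ_allow · A = 147 · 605 = 88930 N = 88.93 kN.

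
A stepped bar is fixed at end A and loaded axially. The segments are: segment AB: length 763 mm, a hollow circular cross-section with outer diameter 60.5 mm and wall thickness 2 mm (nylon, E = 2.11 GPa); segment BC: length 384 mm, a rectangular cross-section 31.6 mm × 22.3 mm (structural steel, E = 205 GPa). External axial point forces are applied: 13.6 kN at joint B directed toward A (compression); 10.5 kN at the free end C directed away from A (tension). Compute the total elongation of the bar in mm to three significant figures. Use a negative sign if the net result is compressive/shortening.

Internal axial forces (sectioning from the free end, tension +): N_BC = 10.5 kN, N_AB = -3.1 kN.
A_AB = 367.6 mm².
A_BC = 704.7 mm².
δ_AB = -3100·763/(367.6·2110) = -3.05 mm
δ_BC = 10500·384/(704.7·205000) = 0.02791 mm
δ = Σδ_i = -3.022 mm.

-3.02 mm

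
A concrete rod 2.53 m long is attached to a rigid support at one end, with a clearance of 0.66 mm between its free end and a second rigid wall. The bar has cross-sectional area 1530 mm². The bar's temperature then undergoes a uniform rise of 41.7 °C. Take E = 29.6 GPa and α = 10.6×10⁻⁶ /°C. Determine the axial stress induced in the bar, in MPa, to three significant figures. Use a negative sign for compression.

Free thermal expansion αLΔT = 10.6e-6 · 2530 · 41.7 = 1.118 mm.
The walls engage after the gap closes; constrained expansion = 1.118 − 0.66 = 0.4583 mm.
The walls impose strain ε = −(0.4583)/2530 = -1.8115e-04; σ = Eε = 29600 · -1.8115e-04 = -5.362 MPa.

-5.36 MPa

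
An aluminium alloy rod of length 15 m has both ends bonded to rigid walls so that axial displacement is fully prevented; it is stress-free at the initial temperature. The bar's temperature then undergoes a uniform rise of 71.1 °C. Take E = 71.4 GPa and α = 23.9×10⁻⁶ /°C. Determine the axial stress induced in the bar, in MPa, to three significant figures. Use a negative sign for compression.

Free thermal expansion αLΔT = 23.9e-6 · 15000 · 71.1 = 25.49 mm.
The walls impose strain ε = −(25.49)/15000 = -1.6993e-03; σ = Eε = 71400 · -1.6993e-03 = -121.3 MPa.

-121 MPa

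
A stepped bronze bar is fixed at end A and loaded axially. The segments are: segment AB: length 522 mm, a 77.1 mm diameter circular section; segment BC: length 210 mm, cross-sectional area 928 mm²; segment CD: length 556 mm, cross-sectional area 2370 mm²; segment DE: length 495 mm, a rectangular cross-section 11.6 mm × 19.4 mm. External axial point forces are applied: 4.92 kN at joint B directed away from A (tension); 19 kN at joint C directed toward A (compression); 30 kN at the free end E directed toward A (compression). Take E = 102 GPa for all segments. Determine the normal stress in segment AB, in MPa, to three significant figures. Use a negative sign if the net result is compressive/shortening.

Internal axial forces (sectioning from the free end, tension +): N_DE = -30 kN, N_CD = -30 kN, N_BC = -49 kN, N_AB = -44.08 kN.
A_AB = 4669 mm².
σ_AB = N_AB/A_AB = -44080/4669 = -9.442 MPa.

-9.44 MPa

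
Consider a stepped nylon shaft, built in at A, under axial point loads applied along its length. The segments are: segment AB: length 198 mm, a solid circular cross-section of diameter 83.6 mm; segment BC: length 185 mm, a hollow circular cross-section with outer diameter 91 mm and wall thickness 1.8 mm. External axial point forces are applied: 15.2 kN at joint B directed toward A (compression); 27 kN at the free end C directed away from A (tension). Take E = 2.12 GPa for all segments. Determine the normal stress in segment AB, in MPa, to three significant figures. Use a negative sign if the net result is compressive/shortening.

2.15 MPa

Internal axial forces (sectioning from the free end, tension +): N_BC = 27 kN, N_AB = 11.8 kN.
A_AB = 5489 mm².
σ_AB = N_AB/A_AB = 11800/5489 = 2.15 MPa.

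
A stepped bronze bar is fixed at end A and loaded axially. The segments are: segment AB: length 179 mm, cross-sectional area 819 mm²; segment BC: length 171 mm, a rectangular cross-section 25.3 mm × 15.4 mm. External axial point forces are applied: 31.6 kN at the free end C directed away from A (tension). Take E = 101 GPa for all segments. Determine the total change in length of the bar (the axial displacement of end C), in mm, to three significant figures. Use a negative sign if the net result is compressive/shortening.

0.206 mm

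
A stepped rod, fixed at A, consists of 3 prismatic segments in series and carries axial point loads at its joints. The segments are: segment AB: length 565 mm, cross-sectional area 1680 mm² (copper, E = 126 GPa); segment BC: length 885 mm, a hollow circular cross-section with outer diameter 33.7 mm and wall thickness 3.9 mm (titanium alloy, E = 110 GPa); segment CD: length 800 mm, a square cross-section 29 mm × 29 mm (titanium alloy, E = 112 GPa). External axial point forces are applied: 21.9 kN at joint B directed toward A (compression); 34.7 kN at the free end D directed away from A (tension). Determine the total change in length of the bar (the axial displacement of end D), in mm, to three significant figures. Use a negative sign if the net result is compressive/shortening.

1.09 mm

Internal axial forces (sectioning from the free end, tension +): N_CD = 34.7 kN, N_BC = 34.7 kN, N_AB = 12.8 kN.
A_BC = 365.1 mm².
A_CD = 841 mm².
δ_AB = 12800·565/(1680·126000) = 0.03416 mm
δ_BC = 34700·885/(365.1·110000) = 0.7646 mm
δ_CD = 34700·800/(841·112000) = 0.2947 mm
δ = Σδ_i = 1.094 mm.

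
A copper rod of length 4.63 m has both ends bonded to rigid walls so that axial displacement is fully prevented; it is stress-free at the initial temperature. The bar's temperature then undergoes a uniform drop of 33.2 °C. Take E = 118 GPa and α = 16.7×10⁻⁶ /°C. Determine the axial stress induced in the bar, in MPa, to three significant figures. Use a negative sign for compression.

65.4 MPa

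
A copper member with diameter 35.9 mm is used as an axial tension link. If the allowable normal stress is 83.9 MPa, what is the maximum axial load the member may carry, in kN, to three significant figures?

84.9 kN

A = 1012 mm².
P_max = σ_allow · A = 83.9 · 1012 = 84930 N = 84.93 kN.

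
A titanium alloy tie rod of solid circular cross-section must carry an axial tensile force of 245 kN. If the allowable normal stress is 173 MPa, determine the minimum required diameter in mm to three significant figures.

42.5 mm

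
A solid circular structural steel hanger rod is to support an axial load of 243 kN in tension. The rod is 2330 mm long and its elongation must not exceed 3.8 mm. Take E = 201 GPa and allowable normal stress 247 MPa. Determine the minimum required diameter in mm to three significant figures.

Required area A ≥ P/σ_allow = 243000/247 = 983.8 mm².
For a solid circular section, d ≥ √(4A/π) = 35.39 mm.
Elongation limit: A ≥ PL/(Eδ_allow) = 243000·2330/(201000·3.8) = 741.3 mm² ⇒ d ≥ 30.72 mm.
The stress limit governs.

35.4 mm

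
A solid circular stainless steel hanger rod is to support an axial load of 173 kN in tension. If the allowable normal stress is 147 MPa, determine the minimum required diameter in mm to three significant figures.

38.7 mm

Required area A ≥ P/σ_allow = 173000/147 = 1177 mm².
For a solid circular section, d ≥ √(4A/π) = 38.71 mm.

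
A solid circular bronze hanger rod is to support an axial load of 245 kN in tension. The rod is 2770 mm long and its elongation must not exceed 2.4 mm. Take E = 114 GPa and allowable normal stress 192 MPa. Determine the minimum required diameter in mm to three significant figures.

56.2 mm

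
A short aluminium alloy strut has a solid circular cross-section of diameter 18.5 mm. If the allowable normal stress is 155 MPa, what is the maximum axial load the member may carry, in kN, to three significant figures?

41.7 kN

A = 268.8 mm².
P_max = σ_allow · A = 155 · 268.8 = 41660 N = 41.66 kN.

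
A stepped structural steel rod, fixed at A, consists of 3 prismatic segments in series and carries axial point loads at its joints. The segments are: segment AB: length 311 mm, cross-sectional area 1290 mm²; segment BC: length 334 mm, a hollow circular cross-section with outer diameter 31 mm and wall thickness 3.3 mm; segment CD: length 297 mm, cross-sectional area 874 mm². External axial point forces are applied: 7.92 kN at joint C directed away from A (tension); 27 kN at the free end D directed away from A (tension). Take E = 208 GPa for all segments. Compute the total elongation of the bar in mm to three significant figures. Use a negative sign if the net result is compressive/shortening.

Internal axial forces (sectioning from the free end, tension +): N_CD = 27 kN, N_BC = 34.92 kN, N_AB = 34.92 kN.
A_BC = 287.2 mm².
δ_AB = 34920·311/(1290·208000) = 0.04047 mm
δ_BC = 34920·334/(287.2·208000) = 0.1953 mm
δ_CD = 27000·297/(874·208000) = 0.04411 mm
δ = Σδ_i = 0.2798 mm.

0.280 mm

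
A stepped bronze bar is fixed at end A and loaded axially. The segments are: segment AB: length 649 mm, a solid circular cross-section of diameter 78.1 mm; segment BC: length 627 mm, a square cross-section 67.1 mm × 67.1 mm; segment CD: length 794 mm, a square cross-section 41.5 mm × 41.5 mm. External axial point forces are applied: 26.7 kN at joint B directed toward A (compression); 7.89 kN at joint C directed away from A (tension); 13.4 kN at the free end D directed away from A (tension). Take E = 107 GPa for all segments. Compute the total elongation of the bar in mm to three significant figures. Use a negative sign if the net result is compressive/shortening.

0.0786 mm

Internal axial forces (sectioning from the free end, tension +): N_CD = 13.4 kN, N_BC = 21.29 kN, N_AB = -5.41 kN.
A_AB = 4791 mm².
A_BC = 4502 mm².
A_CD = 1722 mm².
δ_AB = -5410·649/(4791·107000) = -0.00685 mm
δ_BC = 21290·627/(4502·107000) = 0.02771 mm
δ_CD = 13400·794/(1722·107000) = 0.05774 mm
δ = Σδ_i = 0.07859 mm.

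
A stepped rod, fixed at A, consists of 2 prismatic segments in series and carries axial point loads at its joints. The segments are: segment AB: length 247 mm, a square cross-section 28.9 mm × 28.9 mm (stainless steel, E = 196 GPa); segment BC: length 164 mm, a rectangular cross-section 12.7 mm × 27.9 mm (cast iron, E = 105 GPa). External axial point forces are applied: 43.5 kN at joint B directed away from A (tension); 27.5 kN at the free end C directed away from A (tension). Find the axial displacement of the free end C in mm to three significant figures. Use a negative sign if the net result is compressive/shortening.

Internal axial forces (sectioning from the free end, tension +): N_BC = 27.5 kN, N_AB = 71 kN.
A_AB = 835.2 mm².
A_BC = 354.3 mm².
δ_AB = 71000·247/(835.2·196000) = 0.1071 mm
δ_BC = 27500·164/(354.3·105000) = 0.1212 mm
δ = Σδ_i = 0.2283 mm.

0.228 mm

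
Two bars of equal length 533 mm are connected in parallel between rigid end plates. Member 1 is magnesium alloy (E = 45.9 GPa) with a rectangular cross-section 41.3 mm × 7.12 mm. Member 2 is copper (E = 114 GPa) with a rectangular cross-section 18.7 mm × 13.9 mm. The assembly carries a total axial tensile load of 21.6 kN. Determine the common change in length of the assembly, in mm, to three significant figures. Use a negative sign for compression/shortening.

0.267 mm

A_1 = 294.1 mm².
A_2 = 259.9 mm².
Equal strain + equilibrium ⇒ each member carries load in proportion to AE: A₁E₁ = 13500000 N, A₂E₂ = 29630000 N, ΣAE = 43130000 N.
δ = PL/ΣAE = 21600·533/43130000 = 0.2669 mm.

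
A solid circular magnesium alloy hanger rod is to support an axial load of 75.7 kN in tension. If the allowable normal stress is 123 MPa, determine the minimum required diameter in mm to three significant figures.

28.0 mm

Required area A ≥ P/σ_allow = 75700/123 = 615.4 mm².
For a solid circular section, d ≥ √(4A/π) = 27.99 mm.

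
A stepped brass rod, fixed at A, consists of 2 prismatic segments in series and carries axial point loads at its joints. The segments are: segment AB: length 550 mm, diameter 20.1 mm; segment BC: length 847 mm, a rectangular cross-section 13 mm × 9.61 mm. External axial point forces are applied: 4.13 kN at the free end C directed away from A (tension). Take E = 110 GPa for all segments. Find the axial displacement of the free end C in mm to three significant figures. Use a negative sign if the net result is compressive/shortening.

0.320 mm

Internal axial forces (sectioning from the free end, tension +): N_BC = 4.13 kN, N_AB = 4.13 kN.
A_AB = 317.3 mm².
A_BC = 124.9 mm².
δ_AB = 4130·550/(317.3·110000) = 0.06508 mm
δ_BC = 4130·847/(124.9·110000) = 0.2546 mm
δ = Σδ_i = 0.3196 mm.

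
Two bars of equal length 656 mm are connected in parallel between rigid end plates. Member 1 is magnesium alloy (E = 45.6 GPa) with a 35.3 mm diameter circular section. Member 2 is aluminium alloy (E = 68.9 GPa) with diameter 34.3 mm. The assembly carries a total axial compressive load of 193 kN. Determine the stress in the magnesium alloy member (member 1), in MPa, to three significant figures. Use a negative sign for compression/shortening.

A_1 = 978.7 mm².
A_2 = 924 mm².
Equal strain + equilibrium ⇒ each member carries load in proportion to AE: A₁E₁ = 44630000 N, A₂E₂ = 63660000 N, ΣAE = 108300000 N.
σ₁ = P·E₁/ΣAE = -193000·45600/108300000 = -81.27 MPa.

-81.3 MPa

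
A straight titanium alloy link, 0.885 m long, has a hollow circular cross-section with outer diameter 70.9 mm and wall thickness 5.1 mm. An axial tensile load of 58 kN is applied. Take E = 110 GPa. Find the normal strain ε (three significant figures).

A = 1054 mm².
σ = N/A = 55.02 MPa; ε = σ/E = 55.02/110000 = 5.001e-04.

5.00e-04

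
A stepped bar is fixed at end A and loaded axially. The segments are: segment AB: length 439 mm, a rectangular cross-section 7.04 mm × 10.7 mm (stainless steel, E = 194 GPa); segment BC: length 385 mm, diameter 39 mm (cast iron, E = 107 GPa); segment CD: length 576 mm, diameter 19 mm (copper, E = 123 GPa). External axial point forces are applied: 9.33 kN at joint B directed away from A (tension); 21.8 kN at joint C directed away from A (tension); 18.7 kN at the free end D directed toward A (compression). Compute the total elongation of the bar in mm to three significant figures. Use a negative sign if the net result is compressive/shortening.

Internal axial forces (sectioning from the free end, tension +): N_CD = -18.7 kN, N_BC = 3.1 kN, N_AB = 12.43 kN.
A_AB = 75.33 mm².
A_BC = 1195 mm².
A_CD = 283.5 mm².
δ_AB = 12430·439/(75.33·194000) = 0.3734 mm
δ_BC = 3100·385/(1195·107000) = 0.009337 mm
δ_CD = -18700·576/(283.5·123000) = -0.3089 mm
δ = Σδ_i = 0.07388 mm.

0.0739 mm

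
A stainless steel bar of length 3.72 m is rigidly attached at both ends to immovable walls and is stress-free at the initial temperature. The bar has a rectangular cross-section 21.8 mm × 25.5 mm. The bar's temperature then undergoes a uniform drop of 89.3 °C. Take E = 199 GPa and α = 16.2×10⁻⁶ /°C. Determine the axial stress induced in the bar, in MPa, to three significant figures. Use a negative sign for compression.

Free thermal expansion αLΔT = 16.2e-6 · 3720 · -89.3 = -5.382 mm.
The walls impose strain ε = −(-5.382)/3720 = 1.4467e-03; σ = Eε = 199000 · 1.4467e-03 = 287.9 MPa.

288 MPa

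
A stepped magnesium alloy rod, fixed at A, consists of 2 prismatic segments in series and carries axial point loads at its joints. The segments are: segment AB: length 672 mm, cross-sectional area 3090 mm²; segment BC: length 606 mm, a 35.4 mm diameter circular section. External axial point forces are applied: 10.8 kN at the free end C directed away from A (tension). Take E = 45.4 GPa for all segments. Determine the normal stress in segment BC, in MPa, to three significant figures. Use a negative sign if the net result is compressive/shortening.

Internal axial forces (sectioning from the free end, tension +): N_BC = 10.8 kN, N_AB = 10.8 kN.
A_BC = 984.2 mm².
σ_BC = N_BC/A_BC = 10800/984.2 = 10.97 MPa.

11.0 MPa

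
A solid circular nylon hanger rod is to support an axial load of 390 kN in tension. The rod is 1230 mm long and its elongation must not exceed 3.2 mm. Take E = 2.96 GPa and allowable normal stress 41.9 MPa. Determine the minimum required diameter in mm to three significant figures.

254 mm

Required area A ≥ P/σ_allow = 390000/41.9 = 9308 mm².
For a solid circular section, d ≥ √(4A/π) = 108.9 mm.
Elongation limit: A ≥ PL/(Eδ_allow) = 390000·1230/(2960·3.2) = 50640 mm² ⇒ d ≥ 253.9 mm.
The elongation limit governs.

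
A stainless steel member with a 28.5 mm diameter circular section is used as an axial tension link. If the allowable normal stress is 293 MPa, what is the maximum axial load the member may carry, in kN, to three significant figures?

A = 637.9 mm².
P_max = σ_allow · A = 293 · 637.9 = 186900 N = 186.9 kN.

187 kN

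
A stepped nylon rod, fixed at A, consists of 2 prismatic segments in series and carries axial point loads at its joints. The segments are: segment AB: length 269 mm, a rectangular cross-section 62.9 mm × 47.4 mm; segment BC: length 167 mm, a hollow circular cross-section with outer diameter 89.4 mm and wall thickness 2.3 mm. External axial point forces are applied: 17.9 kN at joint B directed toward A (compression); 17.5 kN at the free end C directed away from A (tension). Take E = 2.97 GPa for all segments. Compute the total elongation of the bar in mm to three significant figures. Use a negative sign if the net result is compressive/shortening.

Internal axial forces (sectioning from the free end, tension +): N_BC = 17.5 kN, N_AB = -0.4 kN.
A_AB = 2981 mm².
A_BC = 629.4 mm².
δ_AB = -400·269/(2981·2970) = -0.01215 mm
δ_BC = 17500·167/(629.4·2970) = 1.564 mm
δ = Σδ_i = 1.551 mm.

1.55 mm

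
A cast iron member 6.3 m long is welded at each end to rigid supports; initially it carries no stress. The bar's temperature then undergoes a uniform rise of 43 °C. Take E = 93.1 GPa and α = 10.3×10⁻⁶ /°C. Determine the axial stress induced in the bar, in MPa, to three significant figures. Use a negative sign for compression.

-41.2 MPa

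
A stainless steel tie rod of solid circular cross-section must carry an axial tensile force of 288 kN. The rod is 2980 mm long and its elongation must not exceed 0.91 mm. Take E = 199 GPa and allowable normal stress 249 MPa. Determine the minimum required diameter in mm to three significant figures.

Required area A ≥ P/σ_allow = 288000/249 = 1157 mm².
For a solid circular section, d ≥ √(4A/π) = 38.38 mm.
Elongation limit: A ≥ PL/(Eδ_allow) = 288000·2980/(199000·0.91) = 4739 mm² ⇒ d ≥ 77.68 mm.
The elongation limit governs.

77.7 mm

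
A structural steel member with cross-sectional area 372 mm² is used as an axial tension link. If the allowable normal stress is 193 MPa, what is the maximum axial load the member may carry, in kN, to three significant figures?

71.8 kN

P_max = σ_allow · A = 193 · 372 = 71800 N = 71.8 kN.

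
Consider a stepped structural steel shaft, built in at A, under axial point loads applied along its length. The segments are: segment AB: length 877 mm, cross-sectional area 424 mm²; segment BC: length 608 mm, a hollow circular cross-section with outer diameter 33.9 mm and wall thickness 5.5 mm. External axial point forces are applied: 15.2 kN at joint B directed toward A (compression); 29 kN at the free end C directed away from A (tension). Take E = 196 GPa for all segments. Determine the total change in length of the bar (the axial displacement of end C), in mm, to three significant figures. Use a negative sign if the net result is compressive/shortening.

Internal axial forces (sectioning from the free end, tension +): N_BC = 29 kN, N_AB = 13.8 kN.
A_BC = 490.7 mm².
δ_AB = 13800·877/(424·196000) = 0.1456 mm
δ_BC = 29000·608/(490.7·196000) = 0.1833 mm
δ = Σδ_i = 0.329 mm.

0.329 mm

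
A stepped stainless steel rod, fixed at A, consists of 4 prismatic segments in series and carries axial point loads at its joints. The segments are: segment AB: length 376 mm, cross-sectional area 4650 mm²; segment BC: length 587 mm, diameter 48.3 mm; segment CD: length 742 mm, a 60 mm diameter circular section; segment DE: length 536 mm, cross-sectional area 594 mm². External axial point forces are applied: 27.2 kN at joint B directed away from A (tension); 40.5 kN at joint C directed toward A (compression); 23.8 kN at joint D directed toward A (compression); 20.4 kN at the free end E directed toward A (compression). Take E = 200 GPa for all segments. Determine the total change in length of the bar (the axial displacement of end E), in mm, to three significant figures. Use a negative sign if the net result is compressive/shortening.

-0.309 mm

Internal axial forces (sectioning from the free end, tension +): N_DE = -20.4 kN, N_CD = -44.2 kN, N_BC = -84.7 kN, N_AB = -57.5 kN.
A_BC = 1832 mm².
A_CD = 2827 mm².
δ_AB = -57500·376/(4650·200000) = -0.02325 mm
δ_BC = -84700·587/(1832·200000) = -0.1357 mm
δ_CD = -44200·742/(2827·200000) = -0.058 mm
δ_DE = -20400·536/(594·200000) = -0.09204 mm
δ = Σδ_i = -0.309 mm.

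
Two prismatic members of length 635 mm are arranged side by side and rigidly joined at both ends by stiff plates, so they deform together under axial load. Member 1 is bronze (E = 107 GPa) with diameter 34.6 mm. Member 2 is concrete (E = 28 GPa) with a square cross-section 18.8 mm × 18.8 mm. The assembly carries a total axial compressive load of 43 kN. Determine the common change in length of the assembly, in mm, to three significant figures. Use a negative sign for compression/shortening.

A_1 = 940.2 mm².
A_2 = 353.4 mm².
Equal strain + equilibrium ⇒ each member carries load in proportion to AE: A₁E₁ = 100600000 N, A₂E₂ = 9896000 N, ΣAE = 110500000 N.
δ = PL/ΣAE = -43000·635/110500000 = -0.2471 mm.

-0.247 mm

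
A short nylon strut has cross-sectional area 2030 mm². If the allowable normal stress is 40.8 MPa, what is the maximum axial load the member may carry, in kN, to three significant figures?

P_max = σ_allow · A = 40.8 · 2030 = 82820 N = 82.82 kN.

82.8 kN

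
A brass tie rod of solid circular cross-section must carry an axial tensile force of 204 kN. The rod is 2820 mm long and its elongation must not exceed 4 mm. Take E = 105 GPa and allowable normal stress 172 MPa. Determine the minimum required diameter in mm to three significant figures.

41.8 mm

Required area A ≥ P/σ_allow = 204000/172 = 1186 mm².
For a solid circular section, d ≥ √(4A/π) = 38.86 mm.
Elongation limit: A ≥ PL/(Eδ_allow) = 204000·2820/(105000·4) = 1370 mm² ⇒ d ≥ 41.76 mm.
The elongation limit governs.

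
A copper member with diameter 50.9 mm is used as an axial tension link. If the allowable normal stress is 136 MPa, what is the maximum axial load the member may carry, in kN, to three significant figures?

277 kN

A = 2035 mm².
P_max = σ_allow · A = 136 · 2035 = 276700 N = 276.7 kN.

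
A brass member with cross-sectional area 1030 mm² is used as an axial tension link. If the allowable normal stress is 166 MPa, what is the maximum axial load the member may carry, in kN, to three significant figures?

P_max = σ_allow · A = 166 · 1030 = 171000 N = 171 kN.

171 kN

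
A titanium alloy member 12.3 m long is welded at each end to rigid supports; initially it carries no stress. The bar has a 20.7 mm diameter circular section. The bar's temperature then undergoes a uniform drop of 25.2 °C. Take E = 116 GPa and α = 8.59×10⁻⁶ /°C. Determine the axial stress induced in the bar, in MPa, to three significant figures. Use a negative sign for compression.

25.1 MPa

Free thermal expansion αLΔT = 8.59e-6 · 12300 · -25.2 = -2.663 mm.
The walls impose strain ε = −(-2.663)/12300 = 2.1647e-04; σ = Eε = 116000 · 2.1647e-04 = 25.11 MPa.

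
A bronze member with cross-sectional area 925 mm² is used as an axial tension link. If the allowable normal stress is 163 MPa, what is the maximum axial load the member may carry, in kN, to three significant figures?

151 kN

P_max = σ_allow · A = 163 · 925 = 150800 N = 150.8 kN.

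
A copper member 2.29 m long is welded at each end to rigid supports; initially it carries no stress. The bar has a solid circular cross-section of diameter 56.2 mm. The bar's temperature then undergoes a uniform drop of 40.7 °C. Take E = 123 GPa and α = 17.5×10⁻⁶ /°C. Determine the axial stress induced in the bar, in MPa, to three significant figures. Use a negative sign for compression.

87.6 MPa

Free thermal expansion αLΔT = 17.5e-6 · 2290 · -40.7 = -1.631 mm.
The walls impose strain ε = −(-1.631)/2290 = 7.1225e-04; σ = Eε = 123000 · 7.1225e-04 = 87.61 MPa.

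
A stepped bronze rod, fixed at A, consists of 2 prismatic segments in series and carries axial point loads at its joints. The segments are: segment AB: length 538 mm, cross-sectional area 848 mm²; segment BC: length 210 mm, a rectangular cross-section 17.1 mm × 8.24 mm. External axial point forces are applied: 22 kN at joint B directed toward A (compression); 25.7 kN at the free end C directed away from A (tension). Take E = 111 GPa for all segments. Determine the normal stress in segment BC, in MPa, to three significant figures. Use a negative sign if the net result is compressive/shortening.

182 MPa

Internal axial forces (sectioning from the free end, tension +): N_BC = 25.7 kN, N_AB = 3.7 kN.
A_BC = 140.9 mm².
σ_BC = N_BC/A_BC = 25700/140.9 = 182.4 MPa.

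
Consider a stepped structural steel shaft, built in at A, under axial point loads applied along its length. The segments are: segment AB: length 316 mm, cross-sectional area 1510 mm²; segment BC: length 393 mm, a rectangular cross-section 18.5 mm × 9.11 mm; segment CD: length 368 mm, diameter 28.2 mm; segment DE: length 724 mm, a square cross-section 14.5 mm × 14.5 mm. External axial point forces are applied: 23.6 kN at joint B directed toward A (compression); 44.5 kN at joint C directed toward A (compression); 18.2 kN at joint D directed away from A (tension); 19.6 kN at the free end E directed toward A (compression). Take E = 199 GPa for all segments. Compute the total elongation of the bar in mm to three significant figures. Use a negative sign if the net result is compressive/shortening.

-0.954 mm

Internal axial forces (sectioning from the free end, tension +): N_DE = -19.6 kN, N_CD = -1.4 kN, N_BC = -45.9 kN, N_AB = -69.5 kN.
A_BC = 168.5 mm².
A_CD = 624.6 mm².
A_DE = 210.2 mm².
δ_AB = -69500·316/(1510·199000) = -0.07309 mm
δ_BC = -45900·393/(168.5·199000) = -0.5379 mm
δ_CD = -1400·368/(624.6·199000) = -0.004145 mm
δ_DE = -19600·724/(210.2·199000) = -0.3392 mm
δ = Σδ_i = -0.9542 mm.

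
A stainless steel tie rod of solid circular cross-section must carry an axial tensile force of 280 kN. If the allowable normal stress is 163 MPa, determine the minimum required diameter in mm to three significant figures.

46.8 mm

Required area A ≥ P/σ_allow = 280000/163 = 1718 mm².
For a solid circular section, d ≥ √(4A/π) = 46.77 mm.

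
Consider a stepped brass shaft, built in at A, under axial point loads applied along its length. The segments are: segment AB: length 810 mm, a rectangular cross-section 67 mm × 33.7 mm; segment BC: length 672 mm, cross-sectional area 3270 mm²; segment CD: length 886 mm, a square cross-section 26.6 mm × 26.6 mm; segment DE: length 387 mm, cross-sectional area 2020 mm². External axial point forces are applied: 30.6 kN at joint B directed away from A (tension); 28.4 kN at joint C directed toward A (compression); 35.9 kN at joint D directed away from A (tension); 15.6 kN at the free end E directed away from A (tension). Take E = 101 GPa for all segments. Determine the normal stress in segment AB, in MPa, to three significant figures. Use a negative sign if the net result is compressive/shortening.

23.8 MPa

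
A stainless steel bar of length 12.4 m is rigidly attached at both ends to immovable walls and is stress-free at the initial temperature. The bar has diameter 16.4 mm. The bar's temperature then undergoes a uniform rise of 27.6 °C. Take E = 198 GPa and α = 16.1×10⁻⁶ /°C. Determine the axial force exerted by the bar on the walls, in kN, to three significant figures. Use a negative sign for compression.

-18.6 kN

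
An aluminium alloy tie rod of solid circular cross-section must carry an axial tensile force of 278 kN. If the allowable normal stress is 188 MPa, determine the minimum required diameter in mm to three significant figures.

43.4 mm

Required area A ≥ P/σ_allow = 278000/188 = 1479 mm².
For a solid circular section, d ≥ √(4A/π) = 43.39 mm.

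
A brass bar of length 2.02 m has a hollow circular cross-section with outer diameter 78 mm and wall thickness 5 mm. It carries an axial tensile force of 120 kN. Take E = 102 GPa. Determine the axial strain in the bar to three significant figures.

0.00103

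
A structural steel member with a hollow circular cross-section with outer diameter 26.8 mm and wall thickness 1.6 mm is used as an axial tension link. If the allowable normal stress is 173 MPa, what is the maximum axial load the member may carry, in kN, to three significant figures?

21.9 kN

A = 126.7 mm².
P_max = σ_allow · A = 173 · 126.7 = 21910 N = 21.91 kN.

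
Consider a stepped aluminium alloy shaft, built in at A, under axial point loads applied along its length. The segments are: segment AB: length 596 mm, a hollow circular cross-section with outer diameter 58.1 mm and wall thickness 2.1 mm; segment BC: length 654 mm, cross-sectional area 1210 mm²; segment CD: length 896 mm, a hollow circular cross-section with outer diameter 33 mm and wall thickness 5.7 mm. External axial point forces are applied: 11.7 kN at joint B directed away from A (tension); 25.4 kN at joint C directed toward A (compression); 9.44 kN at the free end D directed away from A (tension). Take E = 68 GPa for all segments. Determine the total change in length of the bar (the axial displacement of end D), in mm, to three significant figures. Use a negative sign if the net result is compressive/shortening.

0.0265 mm

Internal axial forces (sectioning from the free end, tension +): N_CD = 9.44 kN, N_BC = -15.96 kN, N_AB = -4.26 kN.
A_AB = 369.5 mm².
A_CD = 488.9 mm².
δ_AB = -4260·596/(369.5·68000) = -0.1011 mm
δ_BC = -15960·654/(1210·68000) = -0.1269 mm
δ_CD = 9440·896/(488.9·68000) = 0.2544 mm
δ = Σδ_i = 0.02652 mm.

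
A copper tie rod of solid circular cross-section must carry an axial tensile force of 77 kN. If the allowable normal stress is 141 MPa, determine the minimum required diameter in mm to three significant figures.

Required area A ≥ P/σ_allow = 77000/141 = 546.1 mm².
For a solid circular section, d ≥ √(4A/π) = 26.37 mm.

26.4 mm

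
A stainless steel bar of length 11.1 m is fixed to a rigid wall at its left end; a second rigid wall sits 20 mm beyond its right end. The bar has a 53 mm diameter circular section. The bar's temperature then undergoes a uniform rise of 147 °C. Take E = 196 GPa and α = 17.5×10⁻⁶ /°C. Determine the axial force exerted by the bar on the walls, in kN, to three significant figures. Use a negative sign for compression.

-333 kN

Free thermal expansion αLΔT = 17.5e-6 · 11100 · 147 = 28.55 mm.
The walls engage after the gap closes; constrained expansion = 28.55 − 20 = 8.555 mm.
The walls impose strain ε = −(8.555)/11100 = -7.7070e-04; σ = Eε = 196000 · -7.7070e-04 = -151.1 MPa.
Wall reaction R = σ·A = -151.1·2206 = -333300 N = -333.3 kN.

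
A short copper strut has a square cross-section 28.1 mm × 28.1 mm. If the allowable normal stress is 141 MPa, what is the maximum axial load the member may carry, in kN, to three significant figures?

A = 789.6 mm².
P_max = σ_allow · A = 141 · 789.6 = 111300 N = 111.3 kN.

111 kN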